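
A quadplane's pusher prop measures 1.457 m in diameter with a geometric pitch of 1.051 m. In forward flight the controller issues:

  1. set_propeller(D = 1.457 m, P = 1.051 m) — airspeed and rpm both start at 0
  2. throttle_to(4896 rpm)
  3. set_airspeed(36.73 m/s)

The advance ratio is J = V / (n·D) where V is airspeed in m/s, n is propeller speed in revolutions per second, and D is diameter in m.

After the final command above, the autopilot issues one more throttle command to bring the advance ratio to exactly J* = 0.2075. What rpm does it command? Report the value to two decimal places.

rpm = 7289.45

set_propeller: D = 1.457 m, P = 1.051 m (p = P/D = 0.721345); state ← (V=0, rpm=0)
throttle_to(4896): rpm ← 4896
set_airspeed(36.73): V ← 36.73 m/s
final state: V = 36.73 m/s, rpm = 4896 → n = rpm/60 = 81.600000 rev/s
target J* = 0.2075; solve J* = V/(n·D) for n: n = V/(J*·D) = 36.73/(0.2075 × 1.457) = 121.490767 rev/s
rpm = 60·n = 7289.446048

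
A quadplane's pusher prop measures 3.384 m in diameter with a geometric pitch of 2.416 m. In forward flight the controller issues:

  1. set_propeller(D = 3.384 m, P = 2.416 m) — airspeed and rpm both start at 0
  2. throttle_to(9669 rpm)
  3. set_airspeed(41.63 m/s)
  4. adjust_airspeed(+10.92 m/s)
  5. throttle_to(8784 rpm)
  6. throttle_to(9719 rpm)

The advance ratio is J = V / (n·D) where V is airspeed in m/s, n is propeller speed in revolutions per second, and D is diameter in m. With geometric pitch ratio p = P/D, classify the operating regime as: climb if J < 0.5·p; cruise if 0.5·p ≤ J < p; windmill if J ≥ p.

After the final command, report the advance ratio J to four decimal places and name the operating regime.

J = 0.0959, regime = climb

set_propeller: D = 3.384 m, P = 2.416 m (p = P/D = 0.713948); state ← (V=0, rpm=0)
throttle_to(9669): rpm ← 9669
set_airspeed(41.63): V ← 41.63 m/s
adjust_airspeed(+10.92): V ← 41.63 +10.92 = 52.55 m/s
throttle_to(8784): rpm ← 8784
throttle_to(9719): rpm ← 9719
final state: V = 52.55 m/s, rpm = 9719 → n = rpm/60 = 161.983333 rev/s
J = V / (n·D) = 52.55 / (161.983333 × 3.384) = 0.095868
regime bands: climb J<0.3570 | cruise [0.3570, 0.7139) | windmill J≥0.7139
J = 0.0959 → climb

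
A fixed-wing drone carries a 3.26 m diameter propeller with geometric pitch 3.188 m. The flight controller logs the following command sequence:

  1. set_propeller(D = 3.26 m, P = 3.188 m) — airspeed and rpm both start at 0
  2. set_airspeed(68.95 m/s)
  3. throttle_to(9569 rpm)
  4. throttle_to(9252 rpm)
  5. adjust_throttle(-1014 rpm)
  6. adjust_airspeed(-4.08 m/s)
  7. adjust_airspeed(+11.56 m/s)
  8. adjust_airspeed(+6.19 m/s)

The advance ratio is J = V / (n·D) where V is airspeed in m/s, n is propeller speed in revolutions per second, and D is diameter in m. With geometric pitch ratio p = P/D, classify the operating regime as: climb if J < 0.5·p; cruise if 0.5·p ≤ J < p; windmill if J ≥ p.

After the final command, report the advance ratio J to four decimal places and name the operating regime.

J = 0.1846, regime = climb

set_propeller: D = 3.26 m, P = 3.188 m (p = P/D = 0.977914); state ← (V=0, rpm=0)
set_airspeed(68.95): V ← 68.95 m/s
throttle_to(9569): rpm ← 9569
throttle_to(9252): rpm ← 9252
adjust_throttle(-1014): rpm ← 9252 -1014 = 8238
adjust_airspeed(-4.08): V ← 68.95 -4.08 = 64.87 m/s
adjust_airspeed(+11.56): V ← 64.87 +11.56 = 76.43 m/s
adjust_airspeed(+6.19): V ← 76.43 +6.19 = 82.62 m/s
final state: V = 82.62 m/s, rpm = 8238 → n = rpm/60 = 137.300000 rev/s
J = V / (n·D) = 82.62 / (137.300000 × 3.26) = 0.184585
regime bands: climb J<0.4890 | cruise [0.4890, 0.9779) | windmill J≥0.9779
J = 0.1846 → climb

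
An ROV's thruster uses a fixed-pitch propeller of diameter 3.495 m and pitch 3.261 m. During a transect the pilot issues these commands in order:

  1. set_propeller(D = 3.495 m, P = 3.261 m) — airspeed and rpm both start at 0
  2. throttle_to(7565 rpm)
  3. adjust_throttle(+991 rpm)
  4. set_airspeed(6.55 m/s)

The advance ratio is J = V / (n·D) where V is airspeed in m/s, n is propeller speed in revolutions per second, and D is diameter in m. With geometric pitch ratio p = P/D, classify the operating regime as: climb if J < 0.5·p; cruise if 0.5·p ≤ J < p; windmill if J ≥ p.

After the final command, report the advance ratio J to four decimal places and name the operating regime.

J = 0.0131, regime = climb

set_propeller: D = 3.495 m, P = 3.261 m (p = P/D = 0.933047); state ← (V=0, rpm=0)
throttle_to(7565): rpm ← 7565
adjust_throttle(+991): rpm ← 7565 +991 = 8556
set_airspeed(6.55): V ← 6.55 m/s
final state: V = 6.55 m/s, rpm = 8556 → n = rpm/60 = 142.600000 rev/s
J = V / (n·D) = 6.55 / (142.600000 × 3.495) = 0.013142
regime bands: climb J<0.4665 | cruise [0.4665, 0.9330) | windmill J≥0.9330
J = 0.0131 → climb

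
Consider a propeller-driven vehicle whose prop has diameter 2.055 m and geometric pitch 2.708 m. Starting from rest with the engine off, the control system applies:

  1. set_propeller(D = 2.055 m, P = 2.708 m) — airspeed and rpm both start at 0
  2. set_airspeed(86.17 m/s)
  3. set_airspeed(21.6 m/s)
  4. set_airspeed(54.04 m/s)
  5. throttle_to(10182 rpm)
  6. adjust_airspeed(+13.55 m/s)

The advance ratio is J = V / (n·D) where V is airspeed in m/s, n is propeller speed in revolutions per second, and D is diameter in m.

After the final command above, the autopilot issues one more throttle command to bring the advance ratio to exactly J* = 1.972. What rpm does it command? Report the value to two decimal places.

set_propeller: D = 2.055 m, P = 2.708 m (p = P/D = 1.317762); state ← (V=0, rpm=0)
set_airspeed(86.17): V ← 86.17 m/s
set_airspeed(21.6): V ← 21.6 m/s
set_airspeed(54.04): V ← 54.04 m/s
throttle_to(10182): rpm ← 10182
adjust_airspeed(+13.55): V ← 54.04 +13.55 = 67.59 m/s
final state: V = 67.59 m/s, rpm = 10182 → n = rpm/60 = 169.700000 rev/s
target J* = 1.972; solve J* = V/(n·D) for n: n = V/(J*·D) = 67.59/(1.972 × 2.055) = 16.678758 rev/s
rpm = 60·n = 1000.725485

rpm = 1000.73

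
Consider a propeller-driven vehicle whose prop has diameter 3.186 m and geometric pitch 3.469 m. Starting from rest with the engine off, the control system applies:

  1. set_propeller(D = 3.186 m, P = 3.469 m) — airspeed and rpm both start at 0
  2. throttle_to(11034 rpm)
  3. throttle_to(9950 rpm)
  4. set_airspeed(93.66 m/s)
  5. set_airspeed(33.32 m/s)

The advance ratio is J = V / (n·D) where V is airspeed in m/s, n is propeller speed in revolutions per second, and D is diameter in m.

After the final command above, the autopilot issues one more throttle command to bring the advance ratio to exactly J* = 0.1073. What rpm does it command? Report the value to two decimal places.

set_propeller: D = 3.186 m, P = 3.469 m (p = P/D = 1.088826); state ← (V=0, rpm=0)
throttle_to(11034): rpm ← 11034
throttle_to(9950): rpm ← 9950
set_airspeed(93.66): V ← 93.66 m/s
set_airspeed(33.32): V ← 33.32 m/s
final state: V = 33.32 m/s, rpm = 9950 → n = rpm/60 = 165.833333 rev/s
target J* = 0.1073; solve J* = V/(n·D) for n: n = V/(J*·D) = 33.32/(0.1073 × 3.186) = 97.467427 rev/s
rpm = 60·n = 5848.045591

rpm = 5848.05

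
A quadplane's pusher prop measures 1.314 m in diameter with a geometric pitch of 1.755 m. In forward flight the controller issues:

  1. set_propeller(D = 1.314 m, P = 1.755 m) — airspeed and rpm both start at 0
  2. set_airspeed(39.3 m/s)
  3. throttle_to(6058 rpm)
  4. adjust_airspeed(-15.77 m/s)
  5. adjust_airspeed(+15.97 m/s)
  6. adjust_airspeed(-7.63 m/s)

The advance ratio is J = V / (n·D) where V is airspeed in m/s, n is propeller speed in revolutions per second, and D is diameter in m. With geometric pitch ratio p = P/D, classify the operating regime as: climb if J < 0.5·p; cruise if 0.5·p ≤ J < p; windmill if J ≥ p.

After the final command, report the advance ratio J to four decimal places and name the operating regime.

J = 0.2402, regime = climb

set_propeller: D = 1.314 m, P = 1.755 m (p = P/D = 1.335616); state ← (V=0, rpm=0)
set_airspeed(39.3): V ← 39.3 m/s
throttle_to(6058): rpm ← 6058
adjust_airspeed(-15.77): V ← 39.3 -15.77 = 23.53 m/s
adjust_airspeed(+15.97): V ← 23.53 +15.97 = 39.5 m/s
adjust_airspeed(-7.63): V ← 39.5 -7.63 = 31.87 m/s
final state: V = 31.87 m/s, rpm = 6058 → n = rpm/60 = 100.966667 rev/s
J = V / (n·D) = 31.87 / (100.966667 × 1.314) = 0.240220
regime bands: climb J<0.6678 | cruise [0.6678, 1.3356) | windmill J≥1.3356
J = 0.2402 → climb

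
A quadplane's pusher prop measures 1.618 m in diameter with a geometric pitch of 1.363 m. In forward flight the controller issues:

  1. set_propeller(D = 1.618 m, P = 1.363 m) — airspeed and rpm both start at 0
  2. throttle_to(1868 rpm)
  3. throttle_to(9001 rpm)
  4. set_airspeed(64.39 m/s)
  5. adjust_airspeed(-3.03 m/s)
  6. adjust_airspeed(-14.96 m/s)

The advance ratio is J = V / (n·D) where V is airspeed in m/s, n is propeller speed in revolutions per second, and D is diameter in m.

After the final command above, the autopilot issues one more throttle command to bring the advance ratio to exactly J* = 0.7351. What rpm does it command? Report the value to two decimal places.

set_propeller: D = 1.618 m, P = 1.363 m (p = P/D = 0.842398); state ← (V=0, rpm=0)
throttle_to(1868): rpm ← 1868
throttle_to(9001): rpm ← 9001
set_airspeed(64.39): V ← 64.39 m/s
adjust_airspeed(-3.03): V ← 64.39 -3.03 = 61.36 m/s
adjust_airspeed(-14.96): V ← 61.36 -14.96 = 46.4 m/s
final state: V = 46.4 m/s, rpm = 9001 → n = rpm/60 = 150.016667 rev/s
target J* = 0.7351; solve J* = V/(n·D) for n: n = V/(J*·D) = 46.4/(0.7351 × 1.618) = 39.011535 rev/s
rpm = 60·n = 2340.692108

rpm = 2340.69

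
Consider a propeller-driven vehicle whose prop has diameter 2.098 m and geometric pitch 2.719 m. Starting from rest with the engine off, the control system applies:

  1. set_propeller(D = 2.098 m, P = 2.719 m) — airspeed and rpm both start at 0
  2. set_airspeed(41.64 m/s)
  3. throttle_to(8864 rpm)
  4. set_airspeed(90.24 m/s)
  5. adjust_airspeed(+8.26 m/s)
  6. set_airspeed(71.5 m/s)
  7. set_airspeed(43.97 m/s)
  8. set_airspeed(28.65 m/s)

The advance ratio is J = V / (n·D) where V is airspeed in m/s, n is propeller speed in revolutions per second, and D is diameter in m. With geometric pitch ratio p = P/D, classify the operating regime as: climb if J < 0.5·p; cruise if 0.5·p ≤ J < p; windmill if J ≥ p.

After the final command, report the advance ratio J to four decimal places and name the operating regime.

set_propeller: D = 2.098 m, P = 2.719 m (p = P/D = 1.295996); state ← (V=0, rpm=0)
set_airspeed(41.64): V ← 41.64 m/s
throttle_to(8864): rpm ← 8864
set_airspeed(90.24): V ← 90.24 m/s
adjust_airspeed(+8.26): V ← 90.24 +8.26 = 98.5 m/s
set_airspeed(71.5): V ← 71.5 m/s
set_airspeed(43.97): V ← 43.97 m/s
set_airspeed(28.65): V ← 28.65 m/s
final state: V = 28.65 m/s, rpm = 8864 → n = rpm/60 = 147.733333 rev/s
J = V / (n·D) = 28.65 / (147.733333 × 2.098) = 0.092436
regime bands: climb J<0.6480 | cruise [0.6480, 1.2960) | windmill J≥1.2960
J = 0.0924 → climb

J = 0.0924, regime = climb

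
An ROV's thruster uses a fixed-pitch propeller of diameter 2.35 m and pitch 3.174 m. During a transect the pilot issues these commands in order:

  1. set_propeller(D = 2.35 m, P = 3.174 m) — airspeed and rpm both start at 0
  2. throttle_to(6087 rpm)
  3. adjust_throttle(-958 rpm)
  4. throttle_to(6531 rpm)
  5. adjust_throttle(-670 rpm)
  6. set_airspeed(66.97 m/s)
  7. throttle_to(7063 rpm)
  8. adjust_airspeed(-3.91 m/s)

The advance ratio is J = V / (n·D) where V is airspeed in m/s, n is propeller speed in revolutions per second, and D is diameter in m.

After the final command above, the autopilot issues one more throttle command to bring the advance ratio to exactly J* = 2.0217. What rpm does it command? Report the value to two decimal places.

set_propeller: D = 2.35 m, P = 3.174 m (p = P/D = 1.350638); state ← (V=0, rpm=0)
throttle_to(6087): rpm ← 6087
adjust_throttle(-958): rpm ← 6087 -958 = 5129
throttle_to(6531): rpm ← 6531
adjust_throttle(-670): rpm ← 6531 -670 = 5861
set_airspeed(66.97): V ← 66.97 m/s
throttle_to(7063): rpm ← 7063
adjust_airspeed(-3.91): V ← 66.97 -3.91 = 63.06 m/s
final state: V = 63.06 m/s, rpm = 7063 → n = rpm/60 = 117.716667 rev/s
target J* = 2.0217; solve J* = V/(n·D) for n: n = V/(J*·D) = 63.06/(2.0217 × 2.35) = 13.273009 rev/s
rpm = 60·n = 796.380548

rpm = 796.38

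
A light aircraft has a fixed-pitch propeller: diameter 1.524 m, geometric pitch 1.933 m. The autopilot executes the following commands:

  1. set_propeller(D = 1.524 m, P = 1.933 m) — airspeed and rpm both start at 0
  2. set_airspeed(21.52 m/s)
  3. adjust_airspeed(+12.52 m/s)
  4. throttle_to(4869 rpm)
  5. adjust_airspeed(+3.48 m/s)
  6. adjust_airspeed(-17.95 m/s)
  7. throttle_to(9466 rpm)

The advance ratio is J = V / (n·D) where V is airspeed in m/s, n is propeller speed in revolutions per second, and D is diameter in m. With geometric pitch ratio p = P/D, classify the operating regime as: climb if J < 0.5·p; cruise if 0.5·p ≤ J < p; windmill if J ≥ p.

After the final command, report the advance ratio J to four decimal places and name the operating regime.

J = 0.0814, regime = climb

set_propeller: D = 1.524 m, P = 1.933 m (p = P/D = 1.268373); state ← (V=0, rpm=0)
set_airspeed(21.52): V ← 21.52 m/s
adjust_airspeed(+12.52): V ← 21.52 +12.52 = 34.04 m/s
throttle_to(4869): rpm ← 4869
adjust_airspeed(+3.48): V ← 34.04 +3.48 = 37.52 m/s
adjust_airspeed(-17.95): V ← 37.52 -17.95 = 19.57 m/s
throttle_to(9466): rpm ← 9466
final state: V = 19.57 m/s, rpm = 9466 → n = rpm/60 = 157.766667 rev/s
J = V / (n·D) = 19.57 / (157.766667 × 1.524) = 0.081394
regime bands: climb J<0.6342 | cruise [0.6342, 1.2684) | windmill J≥1.2684
J = 0.0814 → climb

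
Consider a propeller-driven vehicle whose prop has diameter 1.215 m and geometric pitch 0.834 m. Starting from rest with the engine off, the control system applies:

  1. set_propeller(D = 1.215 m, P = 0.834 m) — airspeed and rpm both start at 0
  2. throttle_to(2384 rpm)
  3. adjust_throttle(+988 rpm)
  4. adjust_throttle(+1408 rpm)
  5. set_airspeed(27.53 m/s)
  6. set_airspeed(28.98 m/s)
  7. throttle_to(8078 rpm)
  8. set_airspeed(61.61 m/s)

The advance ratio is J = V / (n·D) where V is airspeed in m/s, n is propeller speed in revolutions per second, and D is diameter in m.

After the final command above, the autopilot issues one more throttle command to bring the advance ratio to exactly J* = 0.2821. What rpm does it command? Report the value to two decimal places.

set_propeller: D = 1.215 m, P = 0.834 m (p = P/D = 0.686420); state ← (V=0, rpm=0)
throttle_to(2384): rpm ← 2384
adjust_throttle(+988): rpm ← 2384 +988 = 3372
adjust_throttle(+1408): rpm ← 3372 +1408 = 4780
set_airspeed(27.53): V ← 27.53 m/s
set_airspeed(28.98): V ← 28.98 m/s
throttle_to(8078): rpm ← 8078
set_airspeed(61.61): V ← 61.61 m/s
final state: V = 61.61 m/s, rpm = 8078 → n = rpm/60 = 134.633333 rev/s
target J* = 0.2821; solve J* = V/(n·D) for n: n = V/(J*·D) = 61.61/(0.2821 × 1.215) = 179.751219 rev/s
rpm = 60·n = 10785.073151

rpm = 10785.07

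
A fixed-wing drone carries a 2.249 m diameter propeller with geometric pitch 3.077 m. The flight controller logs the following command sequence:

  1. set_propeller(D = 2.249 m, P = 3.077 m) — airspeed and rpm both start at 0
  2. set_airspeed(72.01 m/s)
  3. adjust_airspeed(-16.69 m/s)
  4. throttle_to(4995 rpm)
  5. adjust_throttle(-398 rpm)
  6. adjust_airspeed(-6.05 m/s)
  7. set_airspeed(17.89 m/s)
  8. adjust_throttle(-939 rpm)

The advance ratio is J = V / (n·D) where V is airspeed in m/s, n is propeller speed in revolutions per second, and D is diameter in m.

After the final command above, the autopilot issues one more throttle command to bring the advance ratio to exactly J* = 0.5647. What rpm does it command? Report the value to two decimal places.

rpm = 845.19

set_propeller: D = 2.249 m, P = 3.077 m (p = P/D = 1.368164); state ← (V=0, rpm=0)
set_airspeed(72.01): V ← 72.01 m/s
adjust_airspeed(-16.69): V ← 72.01 -16.69 = 55.32 m/s
throttle_to(4995): rpm ← 4995
adjust_throttle(-398): rpm ← 4995 -398 = 4597
adjust_airspeed(-6.05): V ← 55.32 -6.05 = 49.27 m/s
set_airspeed(17.89): V ← 17.89 m/s
adjust_throttle(-939): rpm ← 4597 -939 = 3658
final state: V = 17.89 m/s, rpm = 3658 → n = rpm/60 = 60.966667 rev/s
target J* = 0.5647; solve J* = V/(n·D) for n: n = V/(J*·D) = 17.89/(0.5647 × 2.249) = 14.086500 rev/s
rpm = 60·n = 845.189996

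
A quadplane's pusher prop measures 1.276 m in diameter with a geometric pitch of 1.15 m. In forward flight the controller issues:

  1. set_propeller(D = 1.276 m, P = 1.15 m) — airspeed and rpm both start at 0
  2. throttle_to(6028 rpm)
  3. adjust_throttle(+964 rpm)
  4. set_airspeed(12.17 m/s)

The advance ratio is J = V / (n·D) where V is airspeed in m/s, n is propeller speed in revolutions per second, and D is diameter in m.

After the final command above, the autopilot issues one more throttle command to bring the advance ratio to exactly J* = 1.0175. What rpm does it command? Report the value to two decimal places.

rpm = 562.41

set_propeller: D = 1.276 m, P = 1.15 m (p = P/D = 0.901254); state ← (V=0, rpm=0)
throttle_to(6028): rpm ← 6028
adjust_throttle(+964): rpm ← 6028 +964 = 6992
set_airspeed(12.17): V ← 12.17 m/s
final state: V = 12.17 m/s, rpm = 6992 → n = rpm/60 = 116.533333 rev/s
target J* = 1.0175; solve J* = V/(n·D) for n: n = V/(J*·D) = 12.17/(1.0175 × 1.276) = 9.373580 rev/s
rpm = 60·n = 562.414794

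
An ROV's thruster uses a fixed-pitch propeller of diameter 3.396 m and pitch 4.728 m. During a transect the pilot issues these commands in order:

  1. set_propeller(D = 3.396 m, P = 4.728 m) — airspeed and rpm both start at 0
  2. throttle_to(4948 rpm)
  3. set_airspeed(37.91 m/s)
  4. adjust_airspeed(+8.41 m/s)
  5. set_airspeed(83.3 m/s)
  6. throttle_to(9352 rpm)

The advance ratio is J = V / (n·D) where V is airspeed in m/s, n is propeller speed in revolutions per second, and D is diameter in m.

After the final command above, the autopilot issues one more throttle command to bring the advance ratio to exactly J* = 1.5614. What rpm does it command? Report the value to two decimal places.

rpm = 942.57

set_propeller: D = 3.396 m, P = 4.728 m (p = P/D = 1.392226); state ← (V=0, rpm=0)
throttle_to(4948): rpm ← 4948
set_airspeed(37.91): V ← 37.91 m/s
adjust_airspeed(+8.41): V ← 37.91 +8.41 = 46.32 m/s
set_airspeed(83.3): V ← 83.3 m/s
throttle_to(9352): rpm ← 9352
final state: V = 83.3 m/s, rpm = 9352 → n = rpm/60 = 155.866667 rev/s
target J* = 1.5614; solve J* = V/(n·D) for n: n = V/(J*·D) = 83.3/(1.5614 × 3.396) = 15.709528 rev/s
rpm = 60·n = 942.571698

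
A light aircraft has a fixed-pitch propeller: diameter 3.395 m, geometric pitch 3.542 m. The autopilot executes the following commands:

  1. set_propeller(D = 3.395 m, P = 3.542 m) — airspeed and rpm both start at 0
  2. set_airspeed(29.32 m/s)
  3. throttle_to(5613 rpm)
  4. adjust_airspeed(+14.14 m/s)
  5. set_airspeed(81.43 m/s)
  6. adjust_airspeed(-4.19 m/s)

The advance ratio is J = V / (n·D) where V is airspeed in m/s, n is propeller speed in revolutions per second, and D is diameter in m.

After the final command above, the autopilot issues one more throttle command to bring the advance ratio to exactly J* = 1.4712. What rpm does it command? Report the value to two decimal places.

rpm = 927.86

set_propeller: D = 3.395 m, P = 3.542 m (p = P/D = 1.043299); state ← (V=0, rpm=0)
set_airspeed(29.32): V ← 29.32 m/s
throttle_to(5613): rpm ← 5613
adjust_airspeed(+14.14): V ← 29.32 +14.14 = 43.46 m/s
set_airspeed(81.43): V ← 81.43 m/s
adjust_airspeed(-4.19): V ← 81.43 -4.19 = 77.24 m/s
final state: V = 77.24 m/s, rpm = 5613 → n = rpm/60 = 93.550000 rev/s
target J* = 1.4712; solve J* = V/(n·D) for n: n = V/(J*·D) = 77.24/(1.4712 × 3.395) = 15.464318 rev/s
rpm = 60·n = 927.859077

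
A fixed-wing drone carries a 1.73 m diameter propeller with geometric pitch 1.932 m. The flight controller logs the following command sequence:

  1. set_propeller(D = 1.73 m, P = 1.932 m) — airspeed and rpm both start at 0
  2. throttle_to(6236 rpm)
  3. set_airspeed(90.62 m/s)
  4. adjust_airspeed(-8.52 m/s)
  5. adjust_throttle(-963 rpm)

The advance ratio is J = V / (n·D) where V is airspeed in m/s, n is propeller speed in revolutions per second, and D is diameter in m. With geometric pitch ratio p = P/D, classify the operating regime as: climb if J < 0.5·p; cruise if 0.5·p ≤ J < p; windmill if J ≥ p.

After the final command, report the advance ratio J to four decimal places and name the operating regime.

set_propeller: D = 1.73 m, P = 1.932 m (p = P/D = 1.116763); state ← (V=0, rpm=0)
throttle_to(6236): rpm ← 6236
set_airspeed(90.62): V ← 90.62 m/s
adjust_airspeed(-8.52): V ← 90.62 -8.52 = 82.1 m/s
adjust_throttle(-963): rpm ← 6236 -963 = 5273
final state: V = 82.1 m/s, rpm = 5273 → n = rpm/60 = 87.883333 rev/s
J = V / (n·D) = 82.1 / (87.883333 × 1.73) = 0.539996
regime bands: climb J<0.5584 | cruise [0.5584, 1.1168) | windmill J≥1.1168
J = 0.5400 → climb

J = 0.5400, regime = climb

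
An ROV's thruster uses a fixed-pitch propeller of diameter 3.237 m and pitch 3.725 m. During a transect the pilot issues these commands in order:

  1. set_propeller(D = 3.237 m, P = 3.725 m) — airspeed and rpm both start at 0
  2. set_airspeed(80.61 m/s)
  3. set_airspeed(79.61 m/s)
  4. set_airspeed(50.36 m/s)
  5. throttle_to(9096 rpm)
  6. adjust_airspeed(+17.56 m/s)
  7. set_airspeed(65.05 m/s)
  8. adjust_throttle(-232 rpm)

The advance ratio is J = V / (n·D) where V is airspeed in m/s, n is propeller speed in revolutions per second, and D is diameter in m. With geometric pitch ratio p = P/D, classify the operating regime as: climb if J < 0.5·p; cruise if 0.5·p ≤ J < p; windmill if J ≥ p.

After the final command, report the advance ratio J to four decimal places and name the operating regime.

set_propeller: D = 3.237 m, P = 3.725 m (p = P/D = 1.150757); state ← (V=0, rpm=0)
set_airspeed(80.61): V ← 80.61 m/s
set_airspeed(79.61): V ← 79.61 m/s
set_airspeed(50.36): V ← 50.36 m/s
throttle_to(9096): rpm ← 9096
adjust_airspeed(+17.56): V ← 50.36 +17.56 = 67.92 m/s
set_airspeed(65.05): V ← 65.05 m/s
adjust_throttle(-232): rpm ← 9096 -232 = 8864
final state: V = 65.05 m/s, rpm = 8864 → n = rpm/60 = 147.733333 rev/s
J = V / (n·D) = 65.05 / (147.733333 × 3.237) = 0.136027
regime bands: climb J<0.5754 | cruise [0.5754, 1.1508) | windmill J≥1.1508
J = 0.1360 → climb

J = 0.1360, regime = climb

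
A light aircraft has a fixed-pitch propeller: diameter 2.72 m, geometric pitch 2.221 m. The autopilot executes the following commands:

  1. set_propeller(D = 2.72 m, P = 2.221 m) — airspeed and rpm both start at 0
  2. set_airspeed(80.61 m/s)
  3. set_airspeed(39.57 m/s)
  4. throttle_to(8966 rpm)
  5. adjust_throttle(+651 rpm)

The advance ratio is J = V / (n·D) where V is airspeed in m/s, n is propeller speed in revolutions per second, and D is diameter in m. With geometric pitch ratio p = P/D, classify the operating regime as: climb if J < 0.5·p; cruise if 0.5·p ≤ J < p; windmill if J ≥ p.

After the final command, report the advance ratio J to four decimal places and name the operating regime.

J = 0.0908, regime = climb

set_propeller: D = 2.72 m, P = 2.221 m (p = P/D = 0.816544); state ← (V=0, rpm=0)
set_airspeed(80.61): V ← 80.61 m/s
set_airspeed(39.57): V ← 39.57 m/s
throttle_to(8966): rpm ← 8966
adjust_throttle(+651): rpm ← 8966 +651 = 9617
final state: V = 39.57 m/s, rpm = 9617 → n = rpm/60 = 160.283333 rev/s
J = V / (n·D) = 39.57 / (160.283333 × 2.72) = 0.090763
regime bands: climb J<0.4083 | cruise [0.4083, 0.8165) | windmill J≥0.8165
J = 0.0908 → climb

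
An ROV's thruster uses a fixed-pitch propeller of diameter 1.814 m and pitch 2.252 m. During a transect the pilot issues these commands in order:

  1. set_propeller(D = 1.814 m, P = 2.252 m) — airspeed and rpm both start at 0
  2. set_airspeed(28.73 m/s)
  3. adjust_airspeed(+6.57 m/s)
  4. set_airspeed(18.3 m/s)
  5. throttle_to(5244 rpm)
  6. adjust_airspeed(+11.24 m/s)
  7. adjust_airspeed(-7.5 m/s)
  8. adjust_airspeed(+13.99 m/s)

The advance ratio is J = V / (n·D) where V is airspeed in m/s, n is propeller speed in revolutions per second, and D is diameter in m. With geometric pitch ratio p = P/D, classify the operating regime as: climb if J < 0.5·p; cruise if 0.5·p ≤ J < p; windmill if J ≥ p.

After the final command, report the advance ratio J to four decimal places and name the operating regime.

set_propeller: D = 1.814 m, P = 2.252 m (p = P/D = 1.241455); state ← (V=0, rpm=0)
set_airspeed(28.73): V ← 28.73 m/s
adjust_airspeed(+6.57): V ← 28.73 +6.57 = 35.3 m/s
set_airspeed(18.3): V ← 18.3 m/s
throttle_to(5244): rpm ← 5244
adjust_airspeed(+11.24): V ← 18.3 +11.24 = 29.54 m/s
adjust_airspeed(-7.5): V ← 29.54 -7.5 = 22.04 m/s
adjust_airspeed(+13.99): V ← 22.04 +13.99 = 36.03 m/s
final state: V = 36.03 m/s, rpm = 5244 → n = rpm/60 = 87.400000 rev/s
J = V / (n·D) = 36.03 / (87.400000 × 1.814) = 0.227256
regime bands: climb J<0.6207 | cruise [0.6207, 1.2415) | windmill J≥1.2415
J = 0.2273 → climb

J = 0.2273, regime = climb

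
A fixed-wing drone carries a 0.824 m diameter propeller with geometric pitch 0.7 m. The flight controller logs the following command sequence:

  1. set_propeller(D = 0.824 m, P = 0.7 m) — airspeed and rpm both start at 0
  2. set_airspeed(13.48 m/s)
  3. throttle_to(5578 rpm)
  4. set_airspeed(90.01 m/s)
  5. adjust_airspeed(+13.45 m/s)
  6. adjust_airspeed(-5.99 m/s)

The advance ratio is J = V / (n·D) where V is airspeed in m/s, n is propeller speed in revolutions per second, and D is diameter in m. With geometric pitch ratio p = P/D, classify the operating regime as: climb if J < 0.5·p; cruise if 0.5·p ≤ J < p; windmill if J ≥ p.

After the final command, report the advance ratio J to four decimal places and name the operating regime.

set_propeller: D = 0.824 m, P = 0.7 m (p = P/D = 0.849515); state ← (V=0, rpm=0)
set_airspeed(13.48): V ← 13.48 m/s
throttle_to(5578): rpm ← 5578
set_airspeed(90.01): V ← 90.01 m/s
adjust_airspeed(+13.45): V ← 90.01 +13.45 = 103.46 m/s
adjust_airspeed(-5.99): V ← 103.46 -5.99 = 97.47 m/s
final state: V = 97.47 m/s, rpm = 5578 → n = rpm/60 = 92.966667 rev/s
J = V / (n·D) = 97.47 / (92.966667 × 0.824) = 1.272379
regime bands: climb J<0.4248 | cruise [0.4248, 0.8495) | windmill J≥0.8495
J = 1.2724 → windmill

J = 1.2724, regime = windmill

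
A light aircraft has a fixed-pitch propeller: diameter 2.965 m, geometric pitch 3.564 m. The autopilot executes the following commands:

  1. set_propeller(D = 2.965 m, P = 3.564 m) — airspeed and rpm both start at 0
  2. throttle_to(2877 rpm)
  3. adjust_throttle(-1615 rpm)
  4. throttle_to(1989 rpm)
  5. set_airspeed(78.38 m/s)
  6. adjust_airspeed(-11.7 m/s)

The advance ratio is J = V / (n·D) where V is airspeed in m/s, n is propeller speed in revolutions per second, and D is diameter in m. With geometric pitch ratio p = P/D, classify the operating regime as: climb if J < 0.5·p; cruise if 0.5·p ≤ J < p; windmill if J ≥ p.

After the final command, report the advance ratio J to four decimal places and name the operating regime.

set_propeller: D = 2.965 m, P = 3.564 m (p = P/D = 1.202024); state ← (V=0, rpm=0)
throttle_to(2877): rpm ← 2877
adjust_throttle(-1615): rpm ← 2877 -1615 = 1262
throttle_to(1989): rpm ← 1989
set_airspeed(78.38): V ← 78.38 m/s
adjust_airspeed(-11.7): V ← 78.38 -11.7 = 66.68 m/s
final state: V = 66.68 m/s, rpm = 1989 → n = rpm/60 = 33.150000 rev/s
J = V / (n·D) = 66.68 / (33.150000 × 2.965) = 0.678402
regime bands: climb J<0.6010 | cruise [0.6010, 1.2020) | windmill J≥1.2020
J = 0.6784 → cruise

J = 0.6784, regime = cruise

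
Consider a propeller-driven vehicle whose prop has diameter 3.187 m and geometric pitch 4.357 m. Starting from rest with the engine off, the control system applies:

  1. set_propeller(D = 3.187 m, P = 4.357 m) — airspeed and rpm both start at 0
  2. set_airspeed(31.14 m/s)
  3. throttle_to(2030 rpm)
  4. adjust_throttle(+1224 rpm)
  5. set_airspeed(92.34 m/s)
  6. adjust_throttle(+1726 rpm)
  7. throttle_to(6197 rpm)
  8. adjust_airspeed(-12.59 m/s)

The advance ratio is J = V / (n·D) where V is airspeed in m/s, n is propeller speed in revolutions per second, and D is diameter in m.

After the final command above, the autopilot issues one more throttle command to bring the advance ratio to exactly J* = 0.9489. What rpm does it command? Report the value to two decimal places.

rpm = 1582.27

set_propeller: D = 3.187 m, P = 4.357 m (p = P/D = 1.367116); state ← (V=0, rpm=0)
set_airspeed(31.14): V ← 31.14 m/s
throttle_to(2030): rpm ← 2030
adjust_throttle(+1224): rpm ← 2030 +1224 = 3254
set_airspeed(92.34): V ← 92.34 m/s
adjust_throttle(+1726): rpm ← 3254 +1726 = 4980
throttle_to(6197): rpm ← 6197
adjust_airspeed(-12.59): V ← 92.34 -12.59 = 79.75 m/s
final state: V = 79.75 m/s, rpm = 6197 → n = rpm/60 = 103.283333 rev/s
target J* = 0.9489; solve J* = V/(n·D) for n: n = V/(J*·D) = 79.75/(0.9489 × 3.187) = 26.371096 rev/s
rpm = 60·n = 1582.265767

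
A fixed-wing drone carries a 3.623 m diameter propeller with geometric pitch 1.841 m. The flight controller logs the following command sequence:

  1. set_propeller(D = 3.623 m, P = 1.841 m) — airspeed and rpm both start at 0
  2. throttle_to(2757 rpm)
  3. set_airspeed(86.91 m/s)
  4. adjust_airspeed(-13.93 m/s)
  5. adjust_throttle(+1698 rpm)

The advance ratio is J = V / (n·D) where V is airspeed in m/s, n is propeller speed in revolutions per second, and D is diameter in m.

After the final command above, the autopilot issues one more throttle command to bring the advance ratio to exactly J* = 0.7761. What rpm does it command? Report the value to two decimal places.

rpm = 1557.29

set_propeller: D = 3.623 m, P = 1.841 m (p = P/D = 0.508142); state ← (V=0, rpm=0)
throttle_to(2757): rpm ← 2757
set_airspeed(86.91): V ← 86.91 m/s
adjust_airspeed(-13.93): V ← 86.91 -13.93 = 72.98 m/s
adjust_throttle(+1698): rpm ← 2757 +1698 = 4455
final state: V = 72.98 m/s, rpm = 4455 → n = rpm/60 = 74.250000 rev/s
target J* = 0.7761; solve J* = V/(n·D) for n: n = V/(J*·D) = 72.98/(0.7761 × 3.623) = 25.954809 rev/s
rpm = 60·n = 1557.288555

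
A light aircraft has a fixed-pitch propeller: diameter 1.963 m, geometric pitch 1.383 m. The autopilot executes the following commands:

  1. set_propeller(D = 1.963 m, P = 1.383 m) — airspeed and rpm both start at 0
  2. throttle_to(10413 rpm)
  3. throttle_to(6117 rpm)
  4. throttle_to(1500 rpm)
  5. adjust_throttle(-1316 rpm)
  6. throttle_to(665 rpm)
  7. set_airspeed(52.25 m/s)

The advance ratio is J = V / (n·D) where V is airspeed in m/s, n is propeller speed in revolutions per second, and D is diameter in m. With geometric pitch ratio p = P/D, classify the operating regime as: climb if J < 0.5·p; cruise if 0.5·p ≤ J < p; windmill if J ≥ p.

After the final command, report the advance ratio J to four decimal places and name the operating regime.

J = 2.4016, regime = windmill

set_propeller: D = 1.963 m, P = 1.383 m (p = P/D = 0.704534); state ← (V=0, rpm=0)
throttle_to(10413): rpm ← 10413
throttle_to(6117): rpm ← 6117
throttle_to(1500): rpm ← 1500
adjust_throttle(-1316): rpm ← 1500 -1316 = 184
throttle_to(665): rpm ← 665
set_airspeed(52.25): V ← 52.25 m/s
final state: V = 52.25 m/s, rpm = 665 → n = rpm/60 = 11.083333 rev/s
J = V / (n·D) = 52.25 / (11.083333 × 1.963) = 2.401572
regime bands: climb J<0.3523 | cruise [0.3523, 0.7045) | windmill J≥0.7045
J = 2.4016 → windmill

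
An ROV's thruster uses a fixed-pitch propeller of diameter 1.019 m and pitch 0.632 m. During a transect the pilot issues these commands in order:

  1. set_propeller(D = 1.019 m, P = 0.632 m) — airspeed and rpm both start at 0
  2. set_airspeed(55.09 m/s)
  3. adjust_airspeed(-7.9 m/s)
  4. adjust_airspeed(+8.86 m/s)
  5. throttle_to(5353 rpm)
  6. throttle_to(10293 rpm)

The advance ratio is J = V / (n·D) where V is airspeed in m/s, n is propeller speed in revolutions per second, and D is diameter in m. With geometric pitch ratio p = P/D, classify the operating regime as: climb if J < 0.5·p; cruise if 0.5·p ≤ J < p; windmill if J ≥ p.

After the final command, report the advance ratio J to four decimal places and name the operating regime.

J = 0.3206, regime = cruise

set_propeller: D = 1.019 m, P = 0.632 m (p = P/D = 0.620216); state ← (V=0, rpm=0)
set_airspeed(55.09): V ← 55.09 m/s
adjust_airspeed(-7.9): V ← 55.09 -7.9 = 47.19 m/s
adjust_airspeed(+8.86): V ← 47.19 +8.86 = 56.05 m/s
throttle_to(5353): rpm ← 5353
throttle_to(10293): rpm ← 10293
final state: V = 56.05 m/s, rpm = 10293 → n = rpm/60 = 171.550000 rev/s
J = V / (n·D) = 56.05 / (171.550000 × 1.019) = 0.320635
regime bands: climb J<0.3101 | cruise [0.3101, 0.6202) | windmill J≥0.6202
J = 0.3206 → cruise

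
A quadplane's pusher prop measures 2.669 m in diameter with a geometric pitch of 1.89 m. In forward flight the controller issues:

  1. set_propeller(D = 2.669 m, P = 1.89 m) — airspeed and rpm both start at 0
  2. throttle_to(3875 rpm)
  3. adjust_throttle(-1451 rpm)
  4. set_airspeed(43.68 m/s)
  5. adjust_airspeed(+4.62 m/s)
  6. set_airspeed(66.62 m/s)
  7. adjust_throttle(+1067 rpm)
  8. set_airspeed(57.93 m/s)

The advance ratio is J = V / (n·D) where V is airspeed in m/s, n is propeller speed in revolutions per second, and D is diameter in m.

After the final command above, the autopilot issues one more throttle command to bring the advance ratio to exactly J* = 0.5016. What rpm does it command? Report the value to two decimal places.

set_propeller: D = 2.669 m, P = 1.89 m (p = P/D = 0.708130); state ← (V=0, rpm=0)
throttle_to(3875): rpm ← 3875
adjust_throttle(-1451): rpm ← 3875 -1451 = 2424
set_airspeed(43.68): V ← 43.68 m/s
adjust_airspeed(+4.62): V ← 43.68 +4.62 = 48.3 m/s
set_airspeed(66.62): V ← 66.62 m/s
adjust_throttle(+1067): rpm ← 2424 +1067 = 3491
set_airspeed(57.93): V ← 57.93 m/s
final state: V = 57.93 m/s, rpm = 3491 → n = rpm/60 = 58.183333 rev/s
target J* = 0.5016; solve J* = V/(n·D) for n: n = V/(J*·D) = 57.93/(0.5016 × 2.669) = 43.271049 rev/s
rpm = 60·n = 2596.262959

rpm = 2596.26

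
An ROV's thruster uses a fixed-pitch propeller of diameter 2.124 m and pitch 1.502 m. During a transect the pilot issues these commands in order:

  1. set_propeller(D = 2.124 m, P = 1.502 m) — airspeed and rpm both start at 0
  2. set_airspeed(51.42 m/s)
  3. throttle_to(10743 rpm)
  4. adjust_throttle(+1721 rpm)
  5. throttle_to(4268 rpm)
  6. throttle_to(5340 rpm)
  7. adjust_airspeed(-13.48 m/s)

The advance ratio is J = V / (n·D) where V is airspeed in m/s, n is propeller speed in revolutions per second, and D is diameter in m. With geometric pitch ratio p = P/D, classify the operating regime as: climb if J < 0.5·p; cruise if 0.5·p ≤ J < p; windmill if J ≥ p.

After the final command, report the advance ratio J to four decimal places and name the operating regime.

set_propeller: D = 2.124 m, P = 1.502 m (p = P/D = 0.707156); state ← (V=0, rpm=0)
set_airspeed(51.42): V ← 51.42 m/s
throttle_to(10743): rpm ← 10743
adjust_throttle(+1721): rpm ← 10743 +1721 = 12464
throttle_to(4268): rpm ← 4268
throttle_to(5340): rpm ← 5340
adjust_airspeed(-13.48): V ← 51.42 -13.48 = 37.94 m/s
final state: V = 37.94 m/s, rpm = 5340 → n = rpm/60 = 89.000000 rev/s
J = V / (n·D) = 37.94 / (89.000000 × 2.124) = 0.200703
regime bands: climb J<0.3536 | cruise [0.3536, 0.7072) | windmill J≥0.7072
J = 0.2007 → climb

J = 0.2007, regime = climb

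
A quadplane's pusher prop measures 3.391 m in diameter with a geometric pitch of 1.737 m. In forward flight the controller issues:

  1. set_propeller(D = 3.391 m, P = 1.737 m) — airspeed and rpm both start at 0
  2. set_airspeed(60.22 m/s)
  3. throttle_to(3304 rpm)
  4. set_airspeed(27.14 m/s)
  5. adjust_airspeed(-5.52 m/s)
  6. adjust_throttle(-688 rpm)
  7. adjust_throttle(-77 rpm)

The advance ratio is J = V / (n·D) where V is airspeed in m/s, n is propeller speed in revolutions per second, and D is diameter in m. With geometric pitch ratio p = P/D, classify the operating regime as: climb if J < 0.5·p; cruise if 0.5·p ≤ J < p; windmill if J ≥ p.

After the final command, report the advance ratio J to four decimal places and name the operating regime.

J = 0.1507, regime = climb

set_propeller: D = 3.391 m, P = 1.737 m (p = P/D = 0.512238); state ← (V=0, rpm=0)
set_airspeed(60.22): V ← 60.22 m/s
throttle_to(3304): rpm ← 3304
set_airspeed(27.14): V ← 27.14 m/s
adjust_airspeed(-5.52): V ← 27.14 -5.52 = 21.62 m/s
adjust_throttle(-688): rpm ← 3304 -688 = 2616
adjust_throttle(-77): rpm ← 2616 -77 = 2539
final state: V = 21.62 m/s, rpm = 2539 → n = rpm/60 = 42.316667 rev/s
J = V / (n·D) = 21.62 / (42.316667 × 3.391) = 0.150666
regime bands: climb J<0.2561 | cruise [0.2561, 0.5122) | windmill J≥0.5122
J = 0.1507 → climb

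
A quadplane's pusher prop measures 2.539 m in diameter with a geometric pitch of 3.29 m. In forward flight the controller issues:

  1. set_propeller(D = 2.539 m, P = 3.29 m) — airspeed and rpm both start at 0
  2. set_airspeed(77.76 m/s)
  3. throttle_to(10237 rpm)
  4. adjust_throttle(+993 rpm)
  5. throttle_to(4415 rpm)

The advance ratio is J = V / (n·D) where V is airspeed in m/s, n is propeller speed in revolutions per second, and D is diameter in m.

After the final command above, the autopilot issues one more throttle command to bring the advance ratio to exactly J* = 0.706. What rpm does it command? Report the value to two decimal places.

rpm = 2602.80

set_propeller: D = 2.539 m, P = 3.29 m (p = P/D = 1.295786); state ← (V=0, rpm=0)
set_airspeed(77.76): V ← 77.76 m/s
throttle_to(10237): rpm ← 10237
adjust_throttle(+993): rpm ← 10237 +993 = 11230
throttle_to(4415): rpm ← 4415
final state: V = 77.76 m/s, rpm = 4415 → n = rpm/60 = 73.583333 rev/s
target J* = 0.706; solve J* = V/(n·D) for n: n = V/(J*·D) = 77.76/(0.706 × 2.539) = 43.379930 rev/s
rpm = 60·n = 2602.795819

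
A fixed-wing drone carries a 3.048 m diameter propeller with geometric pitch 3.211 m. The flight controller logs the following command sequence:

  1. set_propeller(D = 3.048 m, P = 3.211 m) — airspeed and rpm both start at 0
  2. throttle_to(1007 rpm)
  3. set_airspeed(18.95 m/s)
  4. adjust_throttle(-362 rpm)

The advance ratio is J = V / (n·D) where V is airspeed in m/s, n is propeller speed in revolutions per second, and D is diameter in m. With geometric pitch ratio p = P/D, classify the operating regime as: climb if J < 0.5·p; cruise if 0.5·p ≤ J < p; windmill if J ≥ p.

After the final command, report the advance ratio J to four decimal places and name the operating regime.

J = 0.5783, regime = cruise

set_propeller: D = 3.048 m, P = 3.211 m (p = P/D = 1.053478); state ← (V=0, rpm=0)
throttle_to(1007): rpm ← 1007
set_airspeed(18.95): V ← 18.95 m/s
adjust_throttle(-362): rpm ← 1007 -362 = 645
final state: V = 18.95 m/s, rpm = 645 → n = rpm/60 = 10.750000 rev/s
J = V / (n·D) = 18.95 / (10.750000 × 3.048) = 0.578343
regime bands: climb J<0.5267 | cruise [0.5267, 1.0535) | windmill J≥1.0535
J = 0.5783 → cruise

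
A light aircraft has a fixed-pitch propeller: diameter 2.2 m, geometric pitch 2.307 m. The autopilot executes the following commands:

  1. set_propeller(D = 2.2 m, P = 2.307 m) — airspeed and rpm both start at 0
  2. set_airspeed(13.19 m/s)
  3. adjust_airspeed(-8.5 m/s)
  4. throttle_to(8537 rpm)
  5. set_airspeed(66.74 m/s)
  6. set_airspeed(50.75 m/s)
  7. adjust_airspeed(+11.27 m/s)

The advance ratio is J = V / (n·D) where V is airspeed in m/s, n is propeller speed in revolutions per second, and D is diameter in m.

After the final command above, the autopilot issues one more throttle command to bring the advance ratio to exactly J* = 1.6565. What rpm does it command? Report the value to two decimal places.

rpm = 1021.10

set_propeller: D = 2.2 m, P = 2.307 m (p = P/D = 1.048636); state ← (V=0, rpm=0)
set_airspeed(13.19): V ← 13.19 m/s
adjust_airspeed(-8.5): V ← 13.19 -8.5 = 4.69 m/s
throttle_to(8537): rpm ← 8537
set_airspeed(66.74): V ← 66.74 m/s
set_airspeed(50.75): V ← 50.75 m/s
adjust_airspeed(+11.27): V ← 50.75 +11.27 = 62.02 m/s
final state: V = 62.02 m/s, rpm = 8537 → n = rpm/60 = 142.283333 rev/s
target J* = 1.6565; solve J* = V/(n·D) for n: n = V/(J*·D) = 62.02/(1.6565 × 2.2) = 17.018357 rev/s
rpm = 60·n = 1021.101446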